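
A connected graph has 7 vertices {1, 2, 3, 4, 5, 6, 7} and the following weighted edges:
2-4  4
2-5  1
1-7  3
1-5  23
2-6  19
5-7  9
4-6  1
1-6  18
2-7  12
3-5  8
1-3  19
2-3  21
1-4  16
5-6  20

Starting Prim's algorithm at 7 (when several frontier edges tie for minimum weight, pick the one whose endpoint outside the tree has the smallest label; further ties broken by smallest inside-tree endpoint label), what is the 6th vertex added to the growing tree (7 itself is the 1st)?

6

Grow the tree from 7 using Prim:
Step 1: cheapest edge leaving the tree is 1-7 (3); add 1.
Step 2: cheapest edge leaving the tree is 5-7 (9); add 5.
Step 3: cheapest edge leaving the tree is 2-5 (1); add 2.
Step 4: cheapest edge leaving the tree is 2-4 (4); add 4.
Step 5: cheapest edge leaving the tree is 4-6 (1); add 6.
Step 6: cheapest edge leaving the tree is 3-5 (8); add 3.
Vertex order: 7, 1, 5, 2, 4, 6, 3. The 6th vertex is 6.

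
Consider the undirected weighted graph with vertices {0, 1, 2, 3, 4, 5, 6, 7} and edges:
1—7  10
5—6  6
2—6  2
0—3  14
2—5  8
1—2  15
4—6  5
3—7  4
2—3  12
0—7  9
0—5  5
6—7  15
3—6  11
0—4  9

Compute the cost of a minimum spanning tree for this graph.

Sort edges by weight, then run Kruskal:
2—6 (2): add — endpoints in different components.
3—7 (4): add — endpoints in different components.
0—5 (5): add — endpoints in different components.
4—6 (5): add — endpoints in different components.
5—6 (6): add — endpoints in different components.
2—5 (8): skip — 2 and 5 already connected.
0—4 (9): skip — 0 and 4 already connected.
0—7 (9): add — endpoints in different components.
1—7 (10): add — endpoints in different components.
MST edges: 2—6, 3—7, 0—5, 4—6, 5—6, 0—7, 1—7; total weight 2+4+5+5+6+9+10 = 41.

41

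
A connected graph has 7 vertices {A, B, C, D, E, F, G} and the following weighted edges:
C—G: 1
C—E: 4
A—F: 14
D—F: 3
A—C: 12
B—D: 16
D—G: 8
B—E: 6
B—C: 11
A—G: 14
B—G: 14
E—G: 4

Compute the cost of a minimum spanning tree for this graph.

34

Kruskal's algorithm — process edges by increasing weight (ties by edge label):
C—G (1): add — endpoints in different components.
D—F (3): add — endpoints in different components.
C—E (4): add — endpoints in different components.
E—G (4): skip — E and G already connected.
B—E (6): add — endpoints in different components.
D—G (8): add — endpoints in different components.
B—C (11): skip — B and C already connected.
A—C (12): add — endpoints in different components.
MST edges: C—G, D—F, C—E, B—E, D—G, A—C; total weight 1+3+4+6+8+12 = 34.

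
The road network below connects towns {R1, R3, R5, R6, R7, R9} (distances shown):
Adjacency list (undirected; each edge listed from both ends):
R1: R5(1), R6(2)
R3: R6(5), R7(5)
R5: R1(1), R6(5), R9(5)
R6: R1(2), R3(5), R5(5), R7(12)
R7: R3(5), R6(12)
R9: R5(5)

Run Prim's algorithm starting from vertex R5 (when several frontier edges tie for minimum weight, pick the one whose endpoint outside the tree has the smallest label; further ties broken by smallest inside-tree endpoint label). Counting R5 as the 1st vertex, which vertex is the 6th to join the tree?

R9

Prim's algorithm from R5:
Step 1: cheapest edge leaving the tree is R1–R5 (1); add R1.
Step 2: cheapest edge leaving the tree is R1–R6 (2); add R6.
Step 3: cheapest edge leaving the tree is R3–R6 (5); add R3.
Step 4: cheapest edge leaving the tree is R3–R7 (5); add R7.
Step 5: cheapest edge leaving the tree is R5–R9 (5); add R9.
Vertex order: R5, R1, R6, R3, R7, R9. The 6th vertex is R9.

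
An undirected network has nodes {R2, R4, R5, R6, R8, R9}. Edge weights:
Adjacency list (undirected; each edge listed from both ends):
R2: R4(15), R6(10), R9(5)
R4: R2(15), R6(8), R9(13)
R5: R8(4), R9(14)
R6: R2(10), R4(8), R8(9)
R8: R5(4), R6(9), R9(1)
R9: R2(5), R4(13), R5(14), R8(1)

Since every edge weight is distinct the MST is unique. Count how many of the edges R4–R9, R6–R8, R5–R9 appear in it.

1

Sort edges by weight, then run Kruskal:
R8–R9 (1): add. Components now {R6} {R2} {R8,R9} {R5} {R4}
R5–R8 (4): add. Components now {R6} {R2} {R5,R8,R9} {R4}
R2–R9 (5): add. Components now {R6} {R2,R5,R8,R9} {R4}
R4–R6 (8): add. Components now {R4,R6} {R2,R5,R8,R9}
R6–R8 (9): add. Components now {R2,R4,R5,R6,R8,R9}
MST edge set: {R8–R9, R5–R8, R2–R9, R4–R6, R6–R8}.
Of the listed edges, {R6–R8} are in the MST → 1.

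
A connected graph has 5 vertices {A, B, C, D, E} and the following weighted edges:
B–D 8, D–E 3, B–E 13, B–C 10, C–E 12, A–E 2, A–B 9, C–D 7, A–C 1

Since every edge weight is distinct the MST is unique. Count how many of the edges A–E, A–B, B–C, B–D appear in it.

Kruskal's algorithm — process edges by increasing weight (ties by edge label):
A–C (1): add. Components now {A,C} {B} {D} {E}
A–E (2): add. Components now {A,C,E} {B} {D}
D–E (3): add. Components now {A,C,D,E} {B}
C–D (7): skip — C and D already connected.
B–D (8): add. Components now {A,B,C,D,E}
MST edge set: {A–C, A–E, D–E, B–D}.
Of the listed edges, {A–E, B–D} are in the MST → 2.

2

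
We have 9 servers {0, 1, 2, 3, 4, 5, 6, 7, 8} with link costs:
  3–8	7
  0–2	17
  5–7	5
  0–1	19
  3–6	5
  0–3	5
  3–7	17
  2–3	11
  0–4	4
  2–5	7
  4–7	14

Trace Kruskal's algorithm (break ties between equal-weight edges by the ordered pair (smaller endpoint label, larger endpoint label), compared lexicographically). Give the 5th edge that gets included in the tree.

Sort edges by weight, then run Kruskal:
0–4 (4): add — endpoints in different components.
0–3 (5): add — endpoints in different components.
3–6 (5): add — endpoints in different components.
5–7 (5): add — endpoints in different components.
2–5 (7): add — endpoints in different components.
3–8 (7): add — endpoints in different components.
2–3 (11): add — endpoints in different components.
4–7 (14): skip — 4 and 7 already connected.
0–2 (17): skip — 0 and 2 already connected.
3–7 (17): skip — 3 and 7 already connected.
0–1 (19): add — endpoints in different components.
The 5th edge added is 2–5.

2-5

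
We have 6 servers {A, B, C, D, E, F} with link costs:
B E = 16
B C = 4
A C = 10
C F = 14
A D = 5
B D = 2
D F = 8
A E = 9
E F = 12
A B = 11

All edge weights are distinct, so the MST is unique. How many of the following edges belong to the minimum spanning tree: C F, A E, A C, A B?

Sort edges by weight, then run Kruskal:
B D (2): add — endpoints in different components.
B C (4): add — endpoints in different components.
A D (5): add — endpoints in different components.
D F (8): add — endpoints in different components.
A E (9): add — endpoints in different components.
MST edge set: {B D, B C, A D, D F, A E}.
Of the listed edges, {A E} are in the MST → 1.

1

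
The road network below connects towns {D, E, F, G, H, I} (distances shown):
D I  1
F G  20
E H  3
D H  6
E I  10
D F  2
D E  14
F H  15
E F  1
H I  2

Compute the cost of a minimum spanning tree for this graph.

26

Kruskal: consider edges lightest-first.
D I (1): add. Components now {D,I} {E} {F} {G} {H}
E F (1): add. Components now {D,I} {E,F} {G} {H}
D F (2): add. Components now {D,E,F,I} {G} {H}
H I (2): add. Components now {D,E,F,H,I} {G}
E H (3): skip — E and H already connected.
D H (6): skip — D and H already connected.
E I (10): skip — E and I already connected.
D E (14): skip — D and E already connected.
F H (15): skip — F and H already connected.
F G (20): add. Components now {D,E,F,G,H,I}
MST edges: D I, E F, D F, H I, F G; total weight 1+1+2+2+20 = 26.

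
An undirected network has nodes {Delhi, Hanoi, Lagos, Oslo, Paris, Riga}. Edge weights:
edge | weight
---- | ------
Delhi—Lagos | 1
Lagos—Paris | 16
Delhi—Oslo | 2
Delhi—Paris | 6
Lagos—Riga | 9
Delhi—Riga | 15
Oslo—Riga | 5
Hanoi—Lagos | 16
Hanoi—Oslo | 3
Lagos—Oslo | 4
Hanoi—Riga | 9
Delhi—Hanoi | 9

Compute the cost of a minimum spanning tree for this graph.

Prim's algorithm from Lagos:
Step 1: frontier [Delhi—Lagos 1, Lagos—Oslo 4, Lagos—Riga 9, Hanoi—Lagos 16, Lagos—Paris 16] → take Delhi—Lagos (1); add Delhi.
Step 2: frontier [Delhi—Oslo 2, Delhi—Paris 6, Delhi—Hanoi 9, Delhi—Riga 15, Lagos—Oslo 4, Lagos—Riga 9, Hanoi—Lagos 16, Lagos—Paris 16] → take Delhi—Oslo (2); add Oslo.
Step 3: frontier [Delhi—Paris 6, Delhi—Hanoi 9, Delhi—Riga 15, Lagos—Riga 9, Hanoi—Lagos 16, Lagos—Paris 16, Hanoi—Oslo 3, Oslo—Riga 5] → take Hanoi—Oslo (3); add Hanoi.
Step 4: frontier [Delhi—Paris 6, Delhi—Riga 15, Hanoi—Riga 9, Lagos—Riga 9, Lagos—Paris 16, Oslo—Riga 5] → take Oslo—Riga (5); add Riga.
Step 5: frontier [Delhi—Paris 6, Lagos—Paris 16] → take Delhi—Paris (6); add Paris.
MST edges: Delhi—Lagos, Delhi—Oslo, Hanoi—Oslo, Oslo—Riga, Delhi—Paris; total weight 1+2+3+5+6 = 17.

17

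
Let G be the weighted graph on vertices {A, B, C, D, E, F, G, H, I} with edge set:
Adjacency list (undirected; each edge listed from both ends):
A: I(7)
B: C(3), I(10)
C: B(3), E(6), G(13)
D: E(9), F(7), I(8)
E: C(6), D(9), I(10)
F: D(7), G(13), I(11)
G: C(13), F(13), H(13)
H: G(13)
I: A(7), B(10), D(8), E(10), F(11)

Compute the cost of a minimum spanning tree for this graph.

Grow the tree from I using Prim:
Step 1: frontier [A I 7, D I 8, B I 10, E I 10, F I 11] → take A I (7); add A.
Step 2: frontier [D I 8, B I 10, E I 10, F I 11] → take D I (8); add D.
Step 3: frontier [D F 7, D E 9, B I 10, E I 10, F I 11] → take D F (7); add F.
Step 4: frontier [D E 9, F G 13, B I 10, E I 10] → take D E (9); add E.
Step 5: frontier [C E 6, F G 13, B I 10] → take C E (6); add C.
Step 6: frontier [B C 3, C G 13, F G 13, B I 10] → take B C (3); add B.
Step 7: frontier [C G 13, F G 13] → take C G (13); add G.
Step 8: frontier [G H 13] → take G H (13); add H.
MST edges: A I, D I, D F, D E, C E, B C, C G, G H; total weight 7+8+7+9+6+3+13+13 = 66.

66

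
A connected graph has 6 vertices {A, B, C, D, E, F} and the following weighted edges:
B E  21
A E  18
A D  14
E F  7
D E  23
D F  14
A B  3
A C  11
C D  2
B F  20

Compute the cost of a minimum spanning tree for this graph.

Prim's algorithm from C:
Step 1: cheapest edge leaving the tree is C D (2); add D.
Step 2: cheapest edge leaving the tree is A C (11); add A.
Step 3: cheapest edge leaving the tree is A B (3); add B.
Step 4: cheapest edge leaving the tree is D F (14); add F.
Step 5: cheapest edge leaving the tree is E F (7); add E.
MST edges: C D, A C, A B, D F, E F; total weight 2+11+3+14+7 = 37.

37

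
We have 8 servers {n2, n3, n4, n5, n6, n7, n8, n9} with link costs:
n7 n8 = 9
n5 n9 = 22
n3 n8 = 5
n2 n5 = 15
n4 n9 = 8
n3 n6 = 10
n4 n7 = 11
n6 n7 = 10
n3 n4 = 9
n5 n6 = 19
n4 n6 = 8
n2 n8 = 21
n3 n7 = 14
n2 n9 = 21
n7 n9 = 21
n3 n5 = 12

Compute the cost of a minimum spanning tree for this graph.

66

Sort edges by weight, then run Kruskal:
n3 n8 (5): add — endpoints in different components.
n4 n6 (8): add — endpoints in different components.
n4 n9 (8): add — endpoints in different components.
n3 n4 (9): add — endpoints in different components.
n7 n8 (9): add — endpoints in different components.
n3 n6 (10): skip — n3 and n6 already connected.
n6 n7 (10): skip — n7 and n6 already connected.
n4 n7 (11): skip — n4 and n7 already connected.
n3 n5 (12): add — endpoints in different components.
n3 n7 (14): skip — n7 and n3 already connected.
n2 n5 (15): add — endpoints in different components.
MST edges: n3 n8, n4 n6, n4 n9, n3 n4, n7 n8, n3 n5, n2 n5; total weight 5+8+8+9+9+12+15 = 66.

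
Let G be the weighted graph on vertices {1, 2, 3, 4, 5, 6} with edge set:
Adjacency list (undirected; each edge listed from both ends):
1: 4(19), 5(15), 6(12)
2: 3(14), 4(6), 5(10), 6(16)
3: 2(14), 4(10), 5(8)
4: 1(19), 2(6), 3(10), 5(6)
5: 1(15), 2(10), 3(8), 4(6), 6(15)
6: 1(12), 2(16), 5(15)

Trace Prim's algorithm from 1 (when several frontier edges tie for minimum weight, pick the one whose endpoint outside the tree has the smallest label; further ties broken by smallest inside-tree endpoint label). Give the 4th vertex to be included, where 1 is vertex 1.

Grow the tree from 1 using Prim:
Step 1: cheapest edge leaving the tree is 1-6 (12); add 6.
Step 2: cheapest edge leaving the tree is 1-5 (15); add 5.
Step 3: cheapest edge leaving the tree is 4-5 (6); add 4.
Step 4: cheapest edge leaving the tree is 2-4 (6); add 2.
Step 5: cheapest edge leaving the tree is 3-5 (8); add 3.
Vertex order: 1, 6, 5, 4, 2, 3. The 4th vertex is 4.

4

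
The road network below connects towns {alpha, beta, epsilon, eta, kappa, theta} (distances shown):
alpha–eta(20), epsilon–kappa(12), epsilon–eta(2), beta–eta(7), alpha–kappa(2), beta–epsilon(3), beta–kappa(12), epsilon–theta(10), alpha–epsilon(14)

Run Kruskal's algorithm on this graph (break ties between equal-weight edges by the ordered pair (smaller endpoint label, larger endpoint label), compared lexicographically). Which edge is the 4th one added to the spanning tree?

Sort edges by weight, then run Kruskal:
alpha–kappa (2): add — endpoints in different components.
epsilon–eta (2): add — endpoints in different components.
beta–epsilon (3): add — endpoints in different components.
beta–eta (7): skip — beta and eta already connected.
epsilon–theta (10): add — endpoints in different components.
beta–kappa (12): add — endpoints in different components.
The 4th edge added is epsilon–theta.

epsilon-theta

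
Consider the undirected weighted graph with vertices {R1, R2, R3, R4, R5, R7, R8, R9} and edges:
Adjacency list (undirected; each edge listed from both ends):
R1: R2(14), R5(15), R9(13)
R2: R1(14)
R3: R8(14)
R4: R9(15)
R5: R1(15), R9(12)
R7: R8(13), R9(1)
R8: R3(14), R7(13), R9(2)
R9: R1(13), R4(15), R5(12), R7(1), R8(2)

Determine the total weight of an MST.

Prim, starting at R1.
Step 1: cheapest edge leaving the tree is R1–R9 (13); add R9.
Step 2: cheapest edge leaving the tree is R7–R9 (1); add R7.
Step 3: cheapest edge leaving the tree is R8–R9 (2); add R8.
Step 4: cheapest edge leaving the tree is R5–R9 (12); add R5.
Step 5: cheapest edge leaving the tree is R1–R2 (14); add R2.
Step 6: cheapest edge leaving the tree is R3–R8 (14); add R3.
Step 7: cheapest edge leaving the tree is R4–R9 (15); add R4.
MST edges: R1–R9, R7–R9, R8–R9, R5–R9, R1–R2, R3–R8, R4–R9; total weight 13+1+2+12+14+14+15 = 71.

71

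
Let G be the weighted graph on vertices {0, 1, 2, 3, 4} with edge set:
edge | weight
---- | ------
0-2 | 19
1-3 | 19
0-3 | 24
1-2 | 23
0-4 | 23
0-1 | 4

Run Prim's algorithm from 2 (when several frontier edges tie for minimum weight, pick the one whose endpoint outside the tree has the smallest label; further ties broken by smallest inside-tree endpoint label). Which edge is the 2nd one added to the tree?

Prim's algorithm from 2:
Step 1: frontier [0-2 19, 1-2 23] → take 0-2 (19); add 0.
Step 2: frontier [0-1 4, 0-4 23, 0-3 24, 1-2 23] → take 0-1 (4); add 1.
Step 3: frontier [0-4 23, 0-3 24, 1-3 19] → take 1-3 (19); add 3.
Step 4: frontier [0-4 23] → take 0-4 (23); add 4.
The 2nd edge added is 0-1.

0-1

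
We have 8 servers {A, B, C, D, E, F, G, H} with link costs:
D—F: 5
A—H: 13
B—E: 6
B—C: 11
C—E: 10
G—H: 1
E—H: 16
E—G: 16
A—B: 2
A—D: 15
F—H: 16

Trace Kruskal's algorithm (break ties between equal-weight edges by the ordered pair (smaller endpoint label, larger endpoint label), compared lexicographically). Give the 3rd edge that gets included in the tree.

Kruskal: consider edges lightest-first.
G—H (1): add — endpoints in different components.
A—B (2): add — endpoints in different components.
D—F (5): add — endpoints in different components.
B—E (6): add — endpoints in different components.
C—E (10): add — endpoints in different components.
B—C (11): skip — B and C already connected.
A—H (13): add — endpoints in different components.
A—D (15): add — endpoints in different components.
The 3rd edge added is D—F.

D-F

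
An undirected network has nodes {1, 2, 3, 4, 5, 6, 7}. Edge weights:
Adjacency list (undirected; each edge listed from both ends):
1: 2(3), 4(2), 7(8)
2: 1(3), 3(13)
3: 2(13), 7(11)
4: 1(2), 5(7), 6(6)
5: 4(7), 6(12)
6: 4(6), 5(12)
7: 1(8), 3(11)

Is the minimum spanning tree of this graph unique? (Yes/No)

Yes

Kruskal's algorithm — process edges by increasing weight (ties by edge label):
1 4 (2): add. Components now {1,4} {2} {3} {5} {6} {7}
1 2 (3): add. Components now {1,2,4} {3} {5} {6} {7}
4 6 (6): add. Components now {1,2,4,6} {3} {5} {7}
4 5 (7): add. Components now {1,2,4,5,6} {3} {7}
1 7 (8): add. Components now {1,2,4,5,6,7} {3}
3 7 (11): add. Components now {1,2,3,4,5,6,7}
Every non-tree edge has weight strictly greater than the heaviest edge on the tree path between its endpoints, so the MST is unique.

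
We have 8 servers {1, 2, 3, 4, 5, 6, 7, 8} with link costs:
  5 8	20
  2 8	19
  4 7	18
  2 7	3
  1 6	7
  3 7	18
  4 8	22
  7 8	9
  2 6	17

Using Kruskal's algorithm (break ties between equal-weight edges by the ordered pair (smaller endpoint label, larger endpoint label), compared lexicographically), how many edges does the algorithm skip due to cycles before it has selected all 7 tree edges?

1

Kruskal: consider edges lightest-first.
2 7 (3): add — endpoints in different components.
1 6 (7): add — endpoints in different components.
7 8 (9): add — endpoints in different components.
2 6 (17): add — endpoints in different components.
3 7 (18): add — endpoints in different components.
4 7 (18): add — endpoints in different components.
2 8 (19): skip — 2 and 8 already connected.
5 8 (20): add — endpoints in different components.
Edges rejected before the tree was complete: 1.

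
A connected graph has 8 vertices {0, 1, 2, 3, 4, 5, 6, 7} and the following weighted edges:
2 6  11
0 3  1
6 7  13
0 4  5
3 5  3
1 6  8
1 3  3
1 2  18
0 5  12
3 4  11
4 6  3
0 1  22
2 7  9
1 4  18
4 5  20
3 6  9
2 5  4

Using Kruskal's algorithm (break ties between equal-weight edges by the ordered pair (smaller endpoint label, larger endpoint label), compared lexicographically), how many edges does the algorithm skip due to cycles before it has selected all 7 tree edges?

1

Sort edges by weight, then run Kruskal:
0 3 (1): add — endpoints in different components.
1 3 (3): add — endpoints in different components.
3 5 (3): add — endpoints in different components.
4 6 (3): add — endpoints in different components.
2 5 (4): add — endpoints in different components.
0 4 (5): add — endpoints in different components.
1 6 (8): skip — 1 and 6 already connected.
2 7 (9): add — endpoints in different components.
Edges rejected before the tree was complete: 1.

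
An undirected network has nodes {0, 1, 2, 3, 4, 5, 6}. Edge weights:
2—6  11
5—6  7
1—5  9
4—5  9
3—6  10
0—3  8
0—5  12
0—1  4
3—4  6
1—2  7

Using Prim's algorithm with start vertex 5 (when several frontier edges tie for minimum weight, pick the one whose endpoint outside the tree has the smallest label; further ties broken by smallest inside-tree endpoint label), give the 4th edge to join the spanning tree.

1-2

Grow the tree from 5 using Prim:
Step 1: cheapest edge leaving the tree is 5—6 (7); add 6.
Step 2: cheapest edge leaving the tree is 1—5 (9); add 1.
Step 3: cheapest edge leaving the tree is 0—1 (4); add 0.
Step 4: cheapest edge leaving the tree is 1—2 (7); add 2.
Step 5: cheapest edge leaving the tree is 0—3 (8); add 3.
Step 6: cheapest edge leaving the tree is 3—4 (6); add 4.
The 4th edge added is 1—2.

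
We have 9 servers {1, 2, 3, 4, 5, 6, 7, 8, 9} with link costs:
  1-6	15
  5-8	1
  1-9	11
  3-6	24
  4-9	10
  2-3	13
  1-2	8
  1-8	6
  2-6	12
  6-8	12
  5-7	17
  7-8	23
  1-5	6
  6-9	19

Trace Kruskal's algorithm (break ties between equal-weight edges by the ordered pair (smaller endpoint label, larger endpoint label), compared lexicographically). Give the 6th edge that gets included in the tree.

Kruskal: consider edges lightest-first.
5-8 (1): add — endpoints in different components.
1-5 (6): add — endpoints in different components.
1-8 (6): skip — 1 and 8 already connected.
1-2 (8): add — endpoints in different components.
4-9 (10): add — endpoints in different components.
1-9 (11): add — endpoints in different components.
2-6 (12): add — endpoints in different components.
6-8 (12): skip — 6 and 8 already connected.
2-3 (13): add — endpoints in different components.
1-6 (15): skip — 1 and 6 already connected.
5-7 (17): add — endpoints in different components.
The 6th edge added is 2-6.

2-6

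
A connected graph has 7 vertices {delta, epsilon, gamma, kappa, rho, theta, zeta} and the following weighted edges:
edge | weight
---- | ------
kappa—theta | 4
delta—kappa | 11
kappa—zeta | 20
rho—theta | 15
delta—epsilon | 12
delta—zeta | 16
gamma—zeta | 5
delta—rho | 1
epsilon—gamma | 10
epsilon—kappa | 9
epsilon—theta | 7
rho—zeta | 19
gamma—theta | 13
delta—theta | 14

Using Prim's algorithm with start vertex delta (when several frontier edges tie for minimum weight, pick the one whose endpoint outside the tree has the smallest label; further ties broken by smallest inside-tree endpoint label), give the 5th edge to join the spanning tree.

epsilon-gamma

Prim, starting at delta.
Step 1: cheapest edge leaving the tree is delta—rho (1); add rho.
Step 2: cheapest edge leaving the tree is delta—kappa (11); add kappa.
Step 3: cheapest edge leaving the tree is kappa—theta (4); add theta.
Step 4: cheapest edge leaving the tree is epsilon—theta (7); add epsilon.
Step 5: cheapest edge leaving the tree is epsilon—gamma (10); add gamma.
Step 6: cheapest edge leaving the tree is gamma—zeta (5); add zeta.
The 5th edge added is epsilon—gamma.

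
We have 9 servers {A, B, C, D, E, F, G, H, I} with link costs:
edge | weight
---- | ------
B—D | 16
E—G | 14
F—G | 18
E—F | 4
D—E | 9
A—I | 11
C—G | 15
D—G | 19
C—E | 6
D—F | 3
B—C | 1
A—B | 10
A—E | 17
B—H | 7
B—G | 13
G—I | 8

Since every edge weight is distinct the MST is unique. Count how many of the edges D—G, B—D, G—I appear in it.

1

Sort edges by weight, then run Kruskal:
B—C (1): add — endpoints in different components.
D—F (3): add — endpoints in different components.
E—F (4): add — endpoints in different components.
C—E (6): add — endpoints in different components.
B—H (7): add — endpoints in different components.
G—I (8): add — endpoints in different components.
D—E (9): skip — D and E already connected.
A—B (10): add — endpoints in different components.
A—I (11): add — endpoints in different components.
MST edge set: {B—C, D—F, E—F, C—E, B—H, G—I, A—B, A—I}.
Of the listed edges, {G—I} are in the MST → 1.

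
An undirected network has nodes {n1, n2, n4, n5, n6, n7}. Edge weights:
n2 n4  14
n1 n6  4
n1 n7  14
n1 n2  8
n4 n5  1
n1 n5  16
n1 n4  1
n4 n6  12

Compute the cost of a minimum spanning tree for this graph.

Kruskal's algorithm — process edges by increasing weight (ties by edge label):
n1 n4 (1): add. Components now {n2} {n5} {n7} {n1,n4} {n6}
n4 n5 (1): add. Components now {n2} {n1,n4,n5} {n7} {n6}
n1 n6 (4): add. Components now {n2} {n1,n4,n5,n6} {n7}
n1 n2 (8): add. Components now {n1,n2,n4,n5,n6} {n7}
n4 n6 (12): skip — n4 and n6 already connected.
n1 n7 (14): add. Components now {n1,n2,n4,n5,n6,n7}
MST edges: n1 n4, n4 n5, n1 n6, n1 n2, n1 n7; total weight 1+1+4+8+14 = 28.

28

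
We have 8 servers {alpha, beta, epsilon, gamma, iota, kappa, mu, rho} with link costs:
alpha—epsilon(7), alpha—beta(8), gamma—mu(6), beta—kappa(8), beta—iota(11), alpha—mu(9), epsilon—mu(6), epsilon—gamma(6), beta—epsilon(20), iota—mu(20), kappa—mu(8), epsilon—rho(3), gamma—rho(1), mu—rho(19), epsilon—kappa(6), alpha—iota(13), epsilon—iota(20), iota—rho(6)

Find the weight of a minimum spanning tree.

Kruskal: consider edges lightest-first.
gamma—rho (1): add — endpoints in different components.
epsilon—rho (3): add — endpoints in different components.
epsilon—gamma (6): skip — gamma and epsilon already connected.
epsilon—kappa (6): add — endpoints in different components.
epsilon—mu (6): add — endpoints in different components.
gamma—mu (6): skip — gamma and mu already connected.
iota—rho (6): add — endpoints in different components.
alpha—epsilon (7): add — endpoints in different components.
alpha—beta (8): add — endpoints in different components.
MST edges: gamma—rho, epsilon—rho, epsilon—kappa, epsilon—mu, iota—rho, alpha—epsilon, alpha—beta; total weight 1+3+6+6+6+7+8 = 37.

37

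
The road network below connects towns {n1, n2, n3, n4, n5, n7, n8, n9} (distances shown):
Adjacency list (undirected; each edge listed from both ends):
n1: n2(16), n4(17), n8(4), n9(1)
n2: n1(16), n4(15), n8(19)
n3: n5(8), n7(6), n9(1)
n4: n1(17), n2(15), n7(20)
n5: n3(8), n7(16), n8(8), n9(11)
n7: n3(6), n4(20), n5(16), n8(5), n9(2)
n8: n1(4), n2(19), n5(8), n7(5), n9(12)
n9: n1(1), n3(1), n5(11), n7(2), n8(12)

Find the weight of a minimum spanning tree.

47

Grow the tree from n7 using Prim:
Step 1: cheapest edge leaving the tree is n7 n9 (2); add n9.
Step 2: cheapest edge leaving the tree is n1 n9 (1); add n1.
Step 3: cheapest edge leaving the tree is n3 n9 (1); add n3.
Step 4: cheapest edge leaving the tree is n1 n8 (4); add n8.
Step 5: cheapest edge leaving the tree is n3 n5 (8); add n5.
Step 6: cheapest edge leaving the tree is n1 n2 (16); add n2.
Step 7: cheapest edge leaving the tree is n2 n4 (15); add n4.
MST edges: n7 n9, n1 n9, n3 n9, n1 n8, n3 n5, n1 n2, n2 n4; total weight 2+1+1+4+8+16+15 = 47.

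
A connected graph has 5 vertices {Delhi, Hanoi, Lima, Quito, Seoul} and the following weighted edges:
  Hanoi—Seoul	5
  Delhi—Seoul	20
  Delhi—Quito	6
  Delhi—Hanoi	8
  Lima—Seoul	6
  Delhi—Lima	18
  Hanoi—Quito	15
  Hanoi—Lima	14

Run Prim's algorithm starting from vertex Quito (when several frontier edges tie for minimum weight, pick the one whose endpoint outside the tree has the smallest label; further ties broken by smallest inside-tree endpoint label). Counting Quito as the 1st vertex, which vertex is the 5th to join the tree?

Lima

Grow the tree from Quito using Prim:
Step 1: frontier [Delhi—Quito 6, Hanoi—Quito 15] → take Delhi—Quito (6); add Delhi.
Step 2: frontier [Delhi—Hanoi 8, Delhi—Lima 18, Delhi—Seoul 20, Hanoi—Quito 15] → take Delhi—Hanoi (8); add Hanoi.
Step 3: frontier [Delhi—Lima 18, Delhi—Seoul 20, Hanoi—Seoul 5, Hanoi—Lima 14] → take Hanoi—Seoul (5); add Seoul.
Step 4: frontier [Delhi—Lima 18, Hanoi—Lima 14, Lima—Seoul 6] → take Lima—Seoul (6); add Lima.
Vertex order: Quito, Delhi, Hanoi, Seoul, Lima. The 5th vertex is Lima.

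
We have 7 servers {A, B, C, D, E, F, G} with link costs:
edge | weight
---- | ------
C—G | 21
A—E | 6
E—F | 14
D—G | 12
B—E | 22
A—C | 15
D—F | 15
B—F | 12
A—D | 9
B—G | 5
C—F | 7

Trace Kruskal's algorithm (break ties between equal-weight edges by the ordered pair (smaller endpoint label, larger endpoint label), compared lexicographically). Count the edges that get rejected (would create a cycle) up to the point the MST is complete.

Sort edges by weight, then run Kruskal:
B—G (5): add. Components now {A} {B,G} {C} {D} {E} {F}
A—E (6): add. Components now {A,E} {B,G} {C} {D} {F}
C—F (7): add. Components now {A,E} {B,G} {C,F} {D}
A—D (9): add. Components now {A,D,E} {B,G} {C,F}
B—F (12): add. Components now {A,D,E} {B,C,F,G}
D—G (12): add. Components now {A,B,C,D,E,F,G}
Edges rejected before the tree was complete: 0.

0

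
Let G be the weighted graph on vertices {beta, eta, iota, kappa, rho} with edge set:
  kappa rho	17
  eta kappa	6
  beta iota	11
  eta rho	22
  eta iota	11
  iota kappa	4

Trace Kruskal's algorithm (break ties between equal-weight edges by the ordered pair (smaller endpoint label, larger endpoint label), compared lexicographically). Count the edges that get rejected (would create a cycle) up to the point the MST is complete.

1

Kruskal: consider edges lightest-first.
iota kappa (4): add. Components now {rho} {iota,kappa} {eta} {beta}
eta kappa (6): add. Components now {rho} {eta,iota,kappa} {beta}
beta iota (11): add. Components now {rho} {beta,eta,iota,kappa}
eta iota (11): skip — eta and iota already connected.
kappa rho (17): add. Components now {beta,eta,iota,kappa,rho}
Edges rejected before the tree was complete: 1.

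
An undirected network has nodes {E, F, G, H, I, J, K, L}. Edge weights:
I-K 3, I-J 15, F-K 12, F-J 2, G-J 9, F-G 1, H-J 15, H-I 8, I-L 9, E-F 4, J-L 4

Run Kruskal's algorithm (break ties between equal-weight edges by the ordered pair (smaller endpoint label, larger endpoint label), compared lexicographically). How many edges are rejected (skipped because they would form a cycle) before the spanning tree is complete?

Kruskal: consider edges lightest-first.
F-G (1): add — endpoints in different components.
F-J (2): add — endpoints in different components.
I-K (3): add — endpoints in different components.
E-F (4): add — endpoints in different components.
J-L (4): add — endpoints in different components.
H-I (8): add — endpoints in different components.
G-J (9): skip — G and J already connected.
I-L (9): add — endpoints in different components.
Edges rejected before the tree was complete: 1.

1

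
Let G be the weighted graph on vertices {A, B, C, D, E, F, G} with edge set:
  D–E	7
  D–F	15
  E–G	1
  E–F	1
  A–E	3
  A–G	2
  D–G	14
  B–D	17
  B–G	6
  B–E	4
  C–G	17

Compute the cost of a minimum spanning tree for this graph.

32

Grow the tree from F using Prim:
Step 1: cheapest edge leaving the tree is E–F (1); add E.
Step 2: cheapest edge leaving the tree is E–G (1); add G.
Step 3: cheapest edge leaving the tree is A–G (2); add A.
Step 4: cheapest edge leaving the tree is B–E (4); add B.
Step 5: cheapest edge leaving the tree is D–E (7); add D.
Step 6: cheapest edge leaving the tree is C–G (17); add C.
MST edges: E–F, E–G, A–G, B–E, D–E, C–G; total weight 1+1+2+4+7+17 = 32.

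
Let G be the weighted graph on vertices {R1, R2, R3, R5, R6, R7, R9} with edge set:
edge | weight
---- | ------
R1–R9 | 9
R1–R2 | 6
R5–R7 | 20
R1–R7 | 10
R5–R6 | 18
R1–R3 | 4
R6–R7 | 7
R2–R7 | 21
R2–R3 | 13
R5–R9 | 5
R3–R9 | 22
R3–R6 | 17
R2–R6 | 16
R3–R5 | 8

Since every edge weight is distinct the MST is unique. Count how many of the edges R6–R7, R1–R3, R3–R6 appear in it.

Kruskal: consider edges lightest-first.
R1–R3 (4): add. Components now {R5} {R9} {R1,R3} {R6} {R2} {R7}
R5–R9 (5): add. Components now {R5,R9} {R1,R3} {R6} {R2} {R7}
R1–R2 (6): add. Components now {R5,R9} {R1,R2,R3} {R6} {R7}
R6–R7 (7): add. Components now {R5,R9} {R1,R2,R3} {R6,R7}
R3–R5 (8): add. Components now {R1,R2,R3,R5,R9} {R6,R7}
R1–R9 (9): skip — R9 and R1 already connected.
R1–R7 (10): add. Components now {R1,R2,R3,R5,R6,R7,R9}
MST edge set: {R1–R3, R5–R9, R1–R2, R6–R7, R3–R5, R1–R7}.
Of the listed edges, {R6–R7, R1–R3} are in the MST → 2.

2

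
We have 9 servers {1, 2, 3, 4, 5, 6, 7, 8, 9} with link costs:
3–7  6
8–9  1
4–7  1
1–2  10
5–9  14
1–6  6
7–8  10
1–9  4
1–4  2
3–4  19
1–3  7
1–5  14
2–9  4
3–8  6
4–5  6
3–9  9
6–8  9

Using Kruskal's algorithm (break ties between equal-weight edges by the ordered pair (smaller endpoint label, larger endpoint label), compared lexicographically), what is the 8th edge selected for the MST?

4-5

Kruskal's algorithm — process edges by increasing weight (ties by edge label):
4–7 (1): add — endpoints in different components.
8–9 (1): add — endpoints in different components.
1–4 (2): add — endpoints in different components.
1–9 (4): add — endpoints in different components.
2–9 (4): add — endpoints in different components.
1–6 (6): add — endpoints in different components.
3–7 (6): add — endpoints in different components.
3–8 (6): skip — 3 and 8 already connected.
4–5 (6): add — endpoints in different components.
The 8th edge added is 4–5.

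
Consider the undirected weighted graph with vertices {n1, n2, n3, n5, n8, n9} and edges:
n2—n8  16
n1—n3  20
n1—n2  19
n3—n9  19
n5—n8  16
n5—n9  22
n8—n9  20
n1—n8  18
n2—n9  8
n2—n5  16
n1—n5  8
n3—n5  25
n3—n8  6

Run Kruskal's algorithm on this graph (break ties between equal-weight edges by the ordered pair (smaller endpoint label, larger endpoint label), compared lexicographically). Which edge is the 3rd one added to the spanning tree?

Sort edges by weight, then run Kruskal:
n3—n8 (6): add. Components now {n3,n8} {n1} {n9} {n2} {n5}
n1—n5 (8): add. Components now {n3,n8} {n1,n5} {n9} {n2}
n2—n9 (8): add. Components now {n3,n8} {n1,n5} {n2,n9}
n2—n5 (16): add. Components now {n3,n8} {n1,n2,n5,n9}
n2—n8 (16): add. Components now {n1,n2,n3,n5,n8,n9}
The 3rd edge added is n2—n9.

n2-n9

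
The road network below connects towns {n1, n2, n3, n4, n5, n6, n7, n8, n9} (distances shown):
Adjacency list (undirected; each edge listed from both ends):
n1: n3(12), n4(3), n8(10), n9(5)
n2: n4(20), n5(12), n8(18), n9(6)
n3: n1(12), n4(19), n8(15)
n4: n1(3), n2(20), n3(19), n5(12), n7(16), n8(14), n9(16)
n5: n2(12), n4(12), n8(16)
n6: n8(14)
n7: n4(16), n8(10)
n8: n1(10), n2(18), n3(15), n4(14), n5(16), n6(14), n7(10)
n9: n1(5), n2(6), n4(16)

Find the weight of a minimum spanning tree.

72

Prim's algorithm from n8:
Step 1: cheapest edge leaving the tree is n1—n8 (10); add n1.
Step 2: cheapest edge leaving the tree is n1—n4 (3); add n4.
Step 3: cheapest edge leaving the tree is n1—n9 (5); add n9.
Step 4: cheapest edge leaving the tree is n2—n9 (6); add n2.
Step 5: cheapest edge leaving the tree is n7—n8 (10); add n7.
Step 6: cheapest edge leaving the tree is n1—n3 (12); add n3.
Step 7: cheapest edge leaving the tree is n2—n5 (12); add n5.
Step 8: cheapest edge leaving the tree is n6—n8 (14); add n6.
MST edges: n1—n8, n1—n4, n1—n9, n2—n9, n7—n8, n1—n3, n2—n5, n6—n8; total weight 10+3+5+6+10+12+12+14 = 72.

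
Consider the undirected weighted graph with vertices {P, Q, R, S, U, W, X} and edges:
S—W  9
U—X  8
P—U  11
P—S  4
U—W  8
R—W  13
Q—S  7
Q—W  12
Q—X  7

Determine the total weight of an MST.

47

Sort edges by weight, then run Kruskal:
P—S (4): add. Components now {X} {P,S} {R} {W} {Q} {U}
Q—S (7): add. Components now {X} {P,Q,S} {R} {W} {U}
Q—X (7): add. Components now {P,Q,S,X} {R} {W} {U}
U—W (8): add. Components now {P,Q,S,X} {R} {U,W}
U—X (8): add. Components now {P,Q,S,U,W,X} {R}
S—W (9): skip — W and S already connected.
P—U (11): skip — P and U already connected.
Q—W (12): skip — W and Q already connected.
R—W (13): add. Components now {P,Q,R,S,U,W,X}
MST edges: P—S, Q—S, Q—X, U—W, U—X, R—W; total weight 4+7+7+8+8+13 = 47.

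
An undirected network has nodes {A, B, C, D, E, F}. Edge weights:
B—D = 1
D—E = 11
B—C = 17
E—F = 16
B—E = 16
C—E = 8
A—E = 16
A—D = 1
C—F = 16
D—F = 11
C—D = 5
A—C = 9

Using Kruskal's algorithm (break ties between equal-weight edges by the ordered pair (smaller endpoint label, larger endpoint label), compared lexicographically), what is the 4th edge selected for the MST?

Kruskal's algorithm — process edges by increasing weight (ties by edge label):
A—D (1): add. Components now {A,D} {B} {C} {E} {F}
B—D (1): add. Components now {A,B,D} {C} {E} {F}
C—D (5): add. Components now {A,B,C,D} {E} {F}
C—E (8): add. Components now {A,B,C,D,E} {F}
A—C (9): skip — A and C already connected.
D—E (11): skip — D and E already connected.
D—F (11): add. Components now {A,B,C,D,E,F}
The 4th edge added is C—E.

C-E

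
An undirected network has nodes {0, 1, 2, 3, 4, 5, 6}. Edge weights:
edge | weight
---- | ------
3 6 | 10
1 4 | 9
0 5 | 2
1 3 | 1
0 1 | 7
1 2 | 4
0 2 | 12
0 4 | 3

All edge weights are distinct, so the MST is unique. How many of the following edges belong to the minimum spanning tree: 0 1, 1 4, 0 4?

Kruskal's algorithm — process edges by increasing weight (ties by edge label):
1 3 (1): add. Components now {0} {1,3} {2} {4} {5} {6}
0 5 (2): add. Components now {0,5} {1,3} {2} {4} {6}
0 4 (3): add. Components now {0,4,5} {1,3} {2} {6}
1 2 (4): add. Components now {0,4,5} {1,2,3} {6}
0 1 (7): add. Components now {0,1,2,3,4,5} {6}
1 4 (9): skip — 1 and 4 already connected.
3 6 (10): add. Components now {0,1,2,3,4,5,6}
MST edge set: {1 3, 0 5, 0 4, 1 2, 0 1, 3 6}.
Of the listed edges, {0 1, 0 4} are in the MST → 2.

2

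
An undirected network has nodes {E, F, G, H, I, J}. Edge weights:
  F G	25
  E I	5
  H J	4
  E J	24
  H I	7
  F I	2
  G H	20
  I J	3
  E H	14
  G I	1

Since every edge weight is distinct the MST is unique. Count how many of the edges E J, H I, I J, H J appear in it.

Kruskal: consider edges lightest-first.
G I (1): add — endpoints in different components.
F I (2): add — endpoints in different components.
I J (3): add — endpoints in different components.
H J (4): add — endpoints in different components.
E I (5): add — endpoints in different components.
MST edge set: {G I, F I, I J, H J, E I}.
Of the listed edges, {I J, H J} are in the MST → 2.

2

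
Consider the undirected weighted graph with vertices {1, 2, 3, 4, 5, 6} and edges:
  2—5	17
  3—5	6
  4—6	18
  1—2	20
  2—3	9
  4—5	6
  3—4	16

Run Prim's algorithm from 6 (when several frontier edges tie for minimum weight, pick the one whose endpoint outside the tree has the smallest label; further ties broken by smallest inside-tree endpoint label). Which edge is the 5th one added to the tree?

1-2

Grow the tree from 6 using Prim:
Step 1: cheapest edge leaving the tree is 4—6 (18); add 4.
Step 2: cheapest edge leaving the tree is 4—5 (6); add 5.
Step 3: cheapest edge leaving the tree is 3—5 (6); add 3.
Step 4: cheapest edge leaving the tree is 2—3 (9); add 2.
Step 5: cheapest edge leaving the tree is 1—2 (20); add 1.
The 5th edge added is 1—2.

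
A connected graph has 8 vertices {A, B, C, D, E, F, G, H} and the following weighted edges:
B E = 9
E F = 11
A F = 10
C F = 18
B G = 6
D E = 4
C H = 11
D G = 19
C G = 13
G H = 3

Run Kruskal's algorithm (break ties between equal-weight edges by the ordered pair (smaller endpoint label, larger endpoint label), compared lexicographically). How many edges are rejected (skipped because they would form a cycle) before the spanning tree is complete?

Kruskal: consider edges lightest-first.
G H (3): add — endpoints in different components.
D E (4): add — endpoints in different components.
B G (6): add — endpoints in different components.
B E (9): add — endpoints in different components.
A F (10): add — endpoints in different components.
C H (11): add — endpoints in different components.
E F (11): add — endpoints in different components.
Edges rejected before the tree was complete: 0.

0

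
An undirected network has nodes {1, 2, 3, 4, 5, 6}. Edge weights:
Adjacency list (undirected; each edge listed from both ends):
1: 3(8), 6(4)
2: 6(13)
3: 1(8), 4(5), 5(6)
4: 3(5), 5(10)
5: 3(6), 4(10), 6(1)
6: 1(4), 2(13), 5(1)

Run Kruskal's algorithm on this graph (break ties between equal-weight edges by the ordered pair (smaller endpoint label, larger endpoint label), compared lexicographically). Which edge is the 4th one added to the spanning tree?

3-5

Kruskal's algorithm — process edges by increasing weight (ties by edge label):
5—6 (1): add. Components now {1} {2} {3} {4} {5,6}
1—6 (4): add. Components now {1,5,6} {2} {3} {4}
3—4 (5): add. Components now {1,5,6} {2} {3,4}
3—5 (6): add. Components now {1,3,4,5,6} {2}
1—3 (8): skip — 1 and 3 already connected.
4—5 (10): skip — 4 and 5 already connected.
2—6 (13): add. Components now {1,2,3,4,5,6}
The 4th edge added is 3—5.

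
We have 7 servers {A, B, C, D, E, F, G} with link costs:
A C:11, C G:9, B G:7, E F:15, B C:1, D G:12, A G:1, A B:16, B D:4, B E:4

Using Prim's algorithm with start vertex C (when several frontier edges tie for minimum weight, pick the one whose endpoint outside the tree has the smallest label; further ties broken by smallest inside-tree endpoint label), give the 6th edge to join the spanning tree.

E-F

Prim, starting at C.
Step 1: frontier [B C 1, C G 9, A C 11] → take B C (1); add B.
Step 2: frontier [B D 4, B E 4, B G 7, A B 16, C G 9, A C 11] → take B D (4); add D.
Step 3: frontier [B E 4, B G 7, A B 16, C G 9, A C 11, D G 12] → take B E (4); add E.
Step 4: frontier [B G 7, A B 16, C G 9, A C 11, D G 12, E F 15] → take B G (7); add G.
Step 5: frontier [A B 16, A C 11, E F 15, A G 1] → take A G (1); add A.
Step 6: frontier [E F 15] → take E F (15); add F.
The 6th edge added is E F.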